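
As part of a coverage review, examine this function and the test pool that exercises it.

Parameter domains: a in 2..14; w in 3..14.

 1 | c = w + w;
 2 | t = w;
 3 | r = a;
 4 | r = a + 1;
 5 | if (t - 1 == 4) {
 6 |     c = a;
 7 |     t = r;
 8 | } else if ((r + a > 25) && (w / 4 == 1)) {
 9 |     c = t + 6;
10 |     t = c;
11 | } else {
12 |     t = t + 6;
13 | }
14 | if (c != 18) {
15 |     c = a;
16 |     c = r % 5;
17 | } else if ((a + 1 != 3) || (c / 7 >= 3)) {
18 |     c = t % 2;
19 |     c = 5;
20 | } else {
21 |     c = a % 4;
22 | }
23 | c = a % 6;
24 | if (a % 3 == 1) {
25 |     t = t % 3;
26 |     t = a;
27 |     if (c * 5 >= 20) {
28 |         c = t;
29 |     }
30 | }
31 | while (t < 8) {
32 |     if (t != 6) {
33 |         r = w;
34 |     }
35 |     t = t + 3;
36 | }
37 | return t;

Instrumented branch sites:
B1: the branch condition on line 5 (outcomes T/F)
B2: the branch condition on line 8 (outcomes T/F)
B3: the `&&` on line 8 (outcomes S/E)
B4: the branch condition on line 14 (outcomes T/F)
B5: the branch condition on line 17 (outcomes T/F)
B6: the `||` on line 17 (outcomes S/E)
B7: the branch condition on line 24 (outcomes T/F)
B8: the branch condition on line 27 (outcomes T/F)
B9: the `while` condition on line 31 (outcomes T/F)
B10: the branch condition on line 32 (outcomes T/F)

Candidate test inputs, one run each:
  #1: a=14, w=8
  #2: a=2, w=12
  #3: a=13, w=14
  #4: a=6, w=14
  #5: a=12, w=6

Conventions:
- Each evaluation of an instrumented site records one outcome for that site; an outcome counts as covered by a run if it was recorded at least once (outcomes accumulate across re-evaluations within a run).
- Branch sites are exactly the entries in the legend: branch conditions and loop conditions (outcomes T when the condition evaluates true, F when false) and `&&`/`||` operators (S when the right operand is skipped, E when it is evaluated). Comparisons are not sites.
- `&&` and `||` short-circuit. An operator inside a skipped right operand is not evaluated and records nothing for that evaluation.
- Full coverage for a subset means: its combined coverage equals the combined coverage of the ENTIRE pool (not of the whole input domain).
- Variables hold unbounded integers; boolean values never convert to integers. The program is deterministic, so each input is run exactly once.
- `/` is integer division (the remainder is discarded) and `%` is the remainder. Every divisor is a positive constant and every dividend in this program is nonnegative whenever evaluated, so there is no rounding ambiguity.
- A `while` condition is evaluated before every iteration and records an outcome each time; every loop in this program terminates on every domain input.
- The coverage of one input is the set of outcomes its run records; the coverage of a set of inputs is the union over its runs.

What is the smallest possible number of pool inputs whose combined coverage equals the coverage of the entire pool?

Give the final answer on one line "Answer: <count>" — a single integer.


test 1 (a=14, w=8) fires B1->F, B3->E, B2->F, B4->T, B7->F, B9->F; hits B1=F, B2=F, B3=E, B4=T, B7=F, B9=F
test 2 (a=2, w=12) fires B1->F, B3->S, B2->F, B4->T, B7->F, B9->F; hits B1=F, B2=F, B3=S, B4=T, B7=F, B9=F
test 3 (a=13, w=14) fires B1->F, B3->E, B2->F, B4->T, B7->T, B8->F, B9->F; hits B1=F, B2=F, B3=E, B4=T, B7=T, B8=F, B9=F
test 4 (a=6, w=14) fires B1->F, B3->S, B2->F, B4->T, B7->F, B9->F; hits B1=F, B2=F, B3=S, B4=T, B7=F, B9=F
test 5 (a=12, w=6) fires B1->F, B3->S, B2->F, B4->T, B7->F, B9->F; hits B1=F, B2=F, B3=S, B4=T, B7=F, B9=F
pool-wide coverage (9 outcomes): B1=F, B2=F, B3=S, B3=E, B4=T, B7=T, B7=F, B8=F, B9=F
checked all size-1 subsets: none covers 9 outcomes (max 7/9)
the canonical winner is {2, 3}: size 2, full 9-outcome coverage, earliest index list among size-2 covers
Answer: 2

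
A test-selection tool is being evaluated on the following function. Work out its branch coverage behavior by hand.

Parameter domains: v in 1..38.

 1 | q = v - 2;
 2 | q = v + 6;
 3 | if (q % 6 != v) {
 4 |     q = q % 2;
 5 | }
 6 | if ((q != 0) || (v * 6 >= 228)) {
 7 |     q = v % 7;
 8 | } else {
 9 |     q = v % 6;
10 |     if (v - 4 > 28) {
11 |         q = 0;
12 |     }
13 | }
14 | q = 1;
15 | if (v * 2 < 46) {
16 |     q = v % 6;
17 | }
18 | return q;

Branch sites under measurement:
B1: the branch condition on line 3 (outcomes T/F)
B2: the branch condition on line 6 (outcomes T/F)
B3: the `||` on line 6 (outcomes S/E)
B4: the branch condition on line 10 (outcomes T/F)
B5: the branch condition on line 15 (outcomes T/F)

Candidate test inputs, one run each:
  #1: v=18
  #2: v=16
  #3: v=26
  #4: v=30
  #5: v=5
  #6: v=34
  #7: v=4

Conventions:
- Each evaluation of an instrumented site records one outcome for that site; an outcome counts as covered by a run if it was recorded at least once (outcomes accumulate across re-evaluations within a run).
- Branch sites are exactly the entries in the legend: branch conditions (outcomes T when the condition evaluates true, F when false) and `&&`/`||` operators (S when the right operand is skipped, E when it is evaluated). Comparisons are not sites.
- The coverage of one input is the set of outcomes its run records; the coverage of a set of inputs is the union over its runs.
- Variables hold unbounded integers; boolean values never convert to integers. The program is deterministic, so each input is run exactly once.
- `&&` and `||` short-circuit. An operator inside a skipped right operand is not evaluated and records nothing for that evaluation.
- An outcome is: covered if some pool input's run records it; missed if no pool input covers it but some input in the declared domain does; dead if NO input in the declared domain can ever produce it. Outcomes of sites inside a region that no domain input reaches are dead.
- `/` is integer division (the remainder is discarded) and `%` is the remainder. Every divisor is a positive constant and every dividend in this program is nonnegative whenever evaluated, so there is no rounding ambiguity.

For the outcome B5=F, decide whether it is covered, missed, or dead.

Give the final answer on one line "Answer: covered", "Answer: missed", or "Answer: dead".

B5=F is recorded by pool input(s) 3, 4, 6 -> covered

Answer: covered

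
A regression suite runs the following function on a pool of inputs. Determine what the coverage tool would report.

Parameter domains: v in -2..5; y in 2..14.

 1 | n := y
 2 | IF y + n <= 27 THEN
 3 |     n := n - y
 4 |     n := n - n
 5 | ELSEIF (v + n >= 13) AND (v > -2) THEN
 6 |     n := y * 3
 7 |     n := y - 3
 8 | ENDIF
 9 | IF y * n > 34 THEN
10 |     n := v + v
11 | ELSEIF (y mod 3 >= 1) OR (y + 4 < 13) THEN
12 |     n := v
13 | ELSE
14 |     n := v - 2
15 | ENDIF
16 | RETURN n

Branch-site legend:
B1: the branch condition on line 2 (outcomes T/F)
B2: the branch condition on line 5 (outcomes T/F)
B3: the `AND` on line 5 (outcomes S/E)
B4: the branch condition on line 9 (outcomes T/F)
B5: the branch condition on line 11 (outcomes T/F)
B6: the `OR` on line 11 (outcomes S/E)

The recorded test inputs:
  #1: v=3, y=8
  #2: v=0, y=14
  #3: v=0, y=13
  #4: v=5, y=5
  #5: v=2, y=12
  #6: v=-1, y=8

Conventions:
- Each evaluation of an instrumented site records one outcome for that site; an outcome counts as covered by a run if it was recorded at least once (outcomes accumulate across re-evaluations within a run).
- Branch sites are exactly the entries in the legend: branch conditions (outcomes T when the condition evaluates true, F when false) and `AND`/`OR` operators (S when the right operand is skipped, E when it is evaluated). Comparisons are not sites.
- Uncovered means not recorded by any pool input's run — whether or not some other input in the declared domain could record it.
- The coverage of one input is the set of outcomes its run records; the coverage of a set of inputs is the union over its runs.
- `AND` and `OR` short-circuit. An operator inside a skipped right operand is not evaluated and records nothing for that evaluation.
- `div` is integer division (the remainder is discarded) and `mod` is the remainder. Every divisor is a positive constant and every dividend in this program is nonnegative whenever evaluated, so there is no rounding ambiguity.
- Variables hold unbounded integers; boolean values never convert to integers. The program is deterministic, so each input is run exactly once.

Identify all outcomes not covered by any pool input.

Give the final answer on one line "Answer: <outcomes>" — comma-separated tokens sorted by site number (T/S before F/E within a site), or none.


input #1 (v=3, y=8): events B1->T, B4->F, B6->S, B5->T; covers B1=T, B4=F, B5=T, B6=S
input #2 (v=0, y=14): events B1->F, B3->E, B2->T, B4->T; covers B1=F, B2=T, B3=E, B4=T
input #3 (v=0, y=13): events B1->T, B4->F, B6->S, B5->T; covers B1=T, B4=F, B5=T, B6=S
input #4 (v=5, y=5): events B1->T, B4->F, B6->S, B5->T; covers B1=T, B4=F, B5=T, B6=S
input #5 (v=2, y=12): events B1->T, B4->F, B6->E, B5->F; covers B1=T, B4=F, B5=F, B6=E
input #6 (v=-1, y=8): events B1->T, B4->F, B6->S, B5->T; covers B1=T, B4=F, B5=T, B6=S
union over the pool: B1=T, B1=F, B2=T, B3=E, B4=T, B4=F, B5=T, B5=F, B6=S, B6=E
uncovered (2 of 12): B2=F, B3=S
Answer: B2=F, B3=S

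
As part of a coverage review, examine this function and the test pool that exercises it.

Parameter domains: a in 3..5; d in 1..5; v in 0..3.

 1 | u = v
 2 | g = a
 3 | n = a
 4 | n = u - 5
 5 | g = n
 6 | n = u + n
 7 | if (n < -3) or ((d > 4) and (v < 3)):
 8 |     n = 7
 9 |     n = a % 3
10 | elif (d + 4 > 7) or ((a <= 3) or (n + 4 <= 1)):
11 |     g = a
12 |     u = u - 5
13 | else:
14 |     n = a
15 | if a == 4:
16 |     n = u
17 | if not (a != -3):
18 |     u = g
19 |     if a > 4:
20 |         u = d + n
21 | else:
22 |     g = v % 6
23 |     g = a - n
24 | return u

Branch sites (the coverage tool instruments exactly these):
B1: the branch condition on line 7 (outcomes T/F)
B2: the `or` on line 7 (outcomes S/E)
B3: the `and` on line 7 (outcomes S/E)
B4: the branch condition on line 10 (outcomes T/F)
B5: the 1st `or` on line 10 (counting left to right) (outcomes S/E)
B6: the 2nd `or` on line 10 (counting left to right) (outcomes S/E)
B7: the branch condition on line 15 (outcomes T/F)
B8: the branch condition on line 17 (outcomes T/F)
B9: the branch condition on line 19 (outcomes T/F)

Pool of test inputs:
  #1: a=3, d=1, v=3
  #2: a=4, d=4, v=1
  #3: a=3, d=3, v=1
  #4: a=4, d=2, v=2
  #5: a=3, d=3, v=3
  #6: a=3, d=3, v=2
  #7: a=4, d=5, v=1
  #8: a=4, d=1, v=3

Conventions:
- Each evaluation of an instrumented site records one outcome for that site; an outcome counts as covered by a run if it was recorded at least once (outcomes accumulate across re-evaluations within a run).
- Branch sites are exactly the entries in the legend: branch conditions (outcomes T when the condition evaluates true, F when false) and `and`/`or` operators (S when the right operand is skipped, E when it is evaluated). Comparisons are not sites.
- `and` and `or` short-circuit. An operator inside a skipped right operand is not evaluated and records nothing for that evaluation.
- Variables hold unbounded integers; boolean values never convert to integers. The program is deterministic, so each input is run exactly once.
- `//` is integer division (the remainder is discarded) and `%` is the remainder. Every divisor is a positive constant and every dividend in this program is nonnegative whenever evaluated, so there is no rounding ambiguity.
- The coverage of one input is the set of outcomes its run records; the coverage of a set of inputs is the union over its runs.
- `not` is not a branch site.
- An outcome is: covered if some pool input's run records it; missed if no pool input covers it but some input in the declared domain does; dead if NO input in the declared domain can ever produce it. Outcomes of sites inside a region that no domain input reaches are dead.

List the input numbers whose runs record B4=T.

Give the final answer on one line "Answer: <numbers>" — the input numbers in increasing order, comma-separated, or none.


input #1 (a=3, d=1, v=3): produces B4=T
input #2 (a=4, d=4, v=1): produces B4=T
input #3 (a=3, d=3, v=1): produces B4=T
input #4 (a=4, d=2, v=2): does not produce B4=T
input #5 (a=3, d=3, v=3): produces B4=T
input #6 (a=3, d=3, v=2): produces B4=T
input #7 (a=4, d=5, v=1): does not produce B4=T
input #8 (a=4, d=1, v=3): does not produce B4=T
Answer: 1, 2, 3, 5, 6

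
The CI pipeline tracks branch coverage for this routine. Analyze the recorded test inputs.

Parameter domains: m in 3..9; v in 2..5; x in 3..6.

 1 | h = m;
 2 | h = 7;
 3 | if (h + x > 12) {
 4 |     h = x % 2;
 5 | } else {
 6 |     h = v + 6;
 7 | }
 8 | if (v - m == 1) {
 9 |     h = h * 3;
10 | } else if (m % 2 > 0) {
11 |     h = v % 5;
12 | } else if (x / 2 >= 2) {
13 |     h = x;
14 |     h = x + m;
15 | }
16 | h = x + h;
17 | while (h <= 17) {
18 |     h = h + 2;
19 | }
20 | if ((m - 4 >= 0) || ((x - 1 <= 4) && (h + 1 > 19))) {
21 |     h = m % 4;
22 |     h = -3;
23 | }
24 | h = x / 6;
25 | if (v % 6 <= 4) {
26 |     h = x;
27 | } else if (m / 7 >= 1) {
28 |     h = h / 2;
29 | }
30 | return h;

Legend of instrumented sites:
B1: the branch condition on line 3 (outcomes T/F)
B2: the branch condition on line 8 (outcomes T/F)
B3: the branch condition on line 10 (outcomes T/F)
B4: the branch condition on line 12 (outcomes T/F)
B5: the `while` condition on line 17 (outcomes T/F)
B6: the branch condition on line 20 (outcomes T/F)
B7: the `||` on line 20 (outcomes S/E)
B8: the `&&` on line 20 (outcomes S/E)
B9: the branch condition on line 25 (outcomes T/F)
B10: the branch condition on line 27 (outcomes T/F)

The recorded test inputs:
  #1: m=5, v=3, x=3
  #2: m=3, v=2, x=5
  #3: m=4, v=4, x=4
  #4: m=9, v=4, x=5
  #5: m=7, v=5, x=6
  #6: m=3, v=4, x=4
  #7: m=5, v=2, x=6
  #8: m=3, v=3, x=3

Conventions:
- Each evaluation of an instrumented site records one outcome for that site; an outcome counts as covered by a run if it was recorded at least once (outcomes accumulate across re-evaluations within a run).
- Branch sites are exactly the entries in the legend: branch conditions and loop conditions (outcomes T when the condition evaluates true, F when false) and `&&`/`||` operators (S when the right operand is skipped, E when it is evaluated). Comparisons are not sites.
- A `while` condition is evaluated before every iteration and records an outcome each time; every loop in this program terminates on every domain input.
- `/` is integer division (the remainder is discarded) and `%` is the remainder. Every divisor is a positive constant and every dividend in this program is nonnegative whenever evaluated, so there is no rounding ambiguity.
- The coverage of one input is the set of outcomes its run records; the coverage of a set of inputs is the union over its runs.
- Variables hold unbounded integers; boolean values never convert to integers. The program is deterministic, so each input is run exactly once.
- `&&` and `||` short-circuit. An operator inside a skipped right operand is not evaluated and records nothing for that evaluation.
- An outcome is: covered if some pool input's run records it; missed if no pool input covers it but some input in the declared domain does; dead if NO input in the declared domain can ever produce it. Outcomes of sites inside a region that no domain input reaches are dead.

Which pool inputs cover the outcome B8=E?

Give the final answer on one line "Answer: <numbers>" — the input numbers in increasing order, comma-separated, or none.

input #1 (m=5, v=3, x=3): never hits B8=E
input #2 (m=3, v=2, x=5): hits B8=E
input #3 (m=4, v=4, x=4): never hits B8=E
input #4 (m=9, v=4, x=5): never hits B8=E
input #5 (m=7, v=5, x=6): never hits B8=E
input #6 (m=3, v=4, x=4): hits B8=E
input #7 (m=5, v=2, x=6): never hits B8=E
input #8 (m=3, v=3, x=3): hits B8=E

Answer: 2, 6, 8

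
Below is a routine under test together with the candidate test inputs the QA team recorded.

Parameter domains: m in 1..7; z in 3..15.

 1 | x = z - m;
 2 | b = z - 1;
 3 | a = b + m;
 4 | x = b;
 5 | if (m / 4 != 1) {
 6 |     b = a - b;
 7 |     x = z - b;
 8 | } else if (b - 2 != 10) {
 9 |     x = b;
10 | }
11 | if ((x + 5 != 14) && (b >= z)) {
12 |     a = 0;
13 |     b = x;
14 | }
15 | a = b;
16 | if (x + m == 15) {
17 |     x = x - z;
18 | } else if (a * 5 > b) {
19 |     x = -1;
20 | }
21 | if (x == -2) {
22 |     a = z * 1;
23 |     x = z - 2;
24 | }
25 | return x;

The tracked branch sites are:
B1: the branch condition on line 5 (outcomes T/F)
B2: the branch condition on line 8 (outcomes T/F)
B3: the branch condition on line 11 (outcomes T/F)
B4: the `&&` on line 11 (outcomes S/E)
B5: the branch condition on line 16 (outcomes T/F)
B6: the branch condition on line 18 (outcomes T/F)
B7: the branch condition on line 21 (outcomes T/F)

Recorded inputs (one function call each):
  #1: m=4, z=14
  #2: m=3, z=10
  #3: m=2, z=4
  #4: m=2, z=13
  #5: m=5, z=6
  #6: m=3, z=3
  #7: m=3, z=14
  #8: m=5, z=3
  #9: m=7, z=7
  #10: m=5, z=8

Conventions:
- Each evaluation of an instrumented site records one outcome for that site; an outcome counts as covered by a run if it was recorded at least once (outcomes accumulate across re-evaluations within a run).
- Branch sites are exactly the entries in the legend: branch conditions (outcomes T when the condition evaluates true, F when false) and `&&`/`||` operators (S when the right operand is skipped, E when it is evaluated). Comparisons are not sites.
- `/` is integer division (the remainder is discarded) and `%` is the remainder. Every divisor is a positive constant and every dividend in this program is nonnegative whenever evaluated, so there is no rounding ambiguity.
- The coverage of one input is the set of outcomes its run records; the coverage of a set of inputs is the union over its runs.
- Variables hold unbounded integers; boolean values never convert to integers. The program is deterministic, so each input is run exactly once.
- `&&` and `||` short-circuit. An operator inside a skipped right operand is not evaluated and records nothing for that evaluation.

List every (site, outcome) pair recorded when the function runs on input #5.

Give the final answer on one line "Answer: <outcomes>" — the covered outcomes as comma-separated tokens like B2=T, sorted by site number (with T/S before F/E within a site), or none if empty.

Tracing the run of input #5 (m=5, z=6):
  B1->F, B2->T, B4->E, B3->F, B5->F, B6->T, B7->F
as a set, this run covers: B1=F, B2=T, B3=F, B4=E, B5=F, B6=T, B7=F

Answer: B1=F, B2=T, B3=F, B4=E, B5=F, B6=T, B7=F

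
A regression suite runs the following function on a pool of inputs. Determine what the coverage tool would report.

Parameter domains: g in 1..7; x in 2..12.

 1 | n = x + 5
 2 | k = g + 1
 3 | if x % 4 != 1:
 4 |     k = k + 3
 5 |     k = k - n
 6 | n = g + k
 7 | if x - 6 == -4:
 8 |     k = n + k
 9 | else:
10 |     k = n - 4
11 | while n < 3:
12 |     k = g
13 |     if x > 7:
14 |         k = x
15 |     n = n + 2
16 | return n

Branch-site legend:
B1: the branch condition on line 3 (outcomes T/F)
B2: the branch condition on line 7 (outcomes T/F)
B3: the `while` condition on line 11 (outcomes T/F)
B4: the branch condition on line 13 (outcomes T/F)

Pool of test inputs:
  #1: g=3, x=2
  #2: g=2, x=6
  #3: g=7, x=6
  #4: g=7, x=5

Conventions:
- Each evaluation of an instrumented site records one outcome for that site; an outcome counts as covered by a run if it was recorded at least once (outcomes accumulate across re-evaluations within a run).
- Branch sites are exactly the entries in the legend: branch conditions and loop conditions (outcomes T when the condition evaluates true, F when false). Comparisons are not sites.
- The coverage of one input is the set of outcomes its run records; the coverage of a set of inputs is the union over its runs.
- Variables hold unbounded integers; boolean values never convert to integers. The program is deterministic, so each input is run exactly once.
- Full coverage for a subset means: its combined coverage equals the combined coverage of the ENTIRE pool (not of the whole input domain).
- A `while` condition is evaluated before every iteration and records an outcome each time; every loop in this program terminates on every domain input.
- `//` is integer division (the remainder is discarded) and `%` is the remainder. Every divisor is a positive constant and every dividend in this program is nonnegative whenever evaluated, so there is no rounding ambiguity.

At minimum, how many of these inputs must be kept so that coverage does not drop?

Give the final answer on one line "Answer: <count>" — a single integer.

#1 (g=3, x=2) -> B1->T, B2->T, B3->F; covered: B1=T, B2=T, B3=F
#2 (g=2, x=6) -> B1->T, B2->F, B3->T, B4->F, B3->T, B4->F, B3->T, B4->F, B3->F; covered: B1=T, B2=F, B3=T, B3=F, B4=F
#3 (g=7, x=6) -> B1->T, B2->F, B3->F; covered: B1=T, B2=F, B3=F
#4 (g=7, x=5) -> B1->F, B2->F, B3->F; covered: B1=F, B2=F, B3=F
together the pool reaches 7 outcomes: B1=T, B1=F, B2=T, B2=F, B3=T, B3=F, B4=F
checked all size-1 subsets: none covers 7 outcomes (max 5/7)
checked all size-2 subsets: none covers 7 outcomes (max 6/7)
the canonical winner is {1, 2, 4}: size 3, full 7-outcome coverage, earliest index list among size-3 covers

Answer: 3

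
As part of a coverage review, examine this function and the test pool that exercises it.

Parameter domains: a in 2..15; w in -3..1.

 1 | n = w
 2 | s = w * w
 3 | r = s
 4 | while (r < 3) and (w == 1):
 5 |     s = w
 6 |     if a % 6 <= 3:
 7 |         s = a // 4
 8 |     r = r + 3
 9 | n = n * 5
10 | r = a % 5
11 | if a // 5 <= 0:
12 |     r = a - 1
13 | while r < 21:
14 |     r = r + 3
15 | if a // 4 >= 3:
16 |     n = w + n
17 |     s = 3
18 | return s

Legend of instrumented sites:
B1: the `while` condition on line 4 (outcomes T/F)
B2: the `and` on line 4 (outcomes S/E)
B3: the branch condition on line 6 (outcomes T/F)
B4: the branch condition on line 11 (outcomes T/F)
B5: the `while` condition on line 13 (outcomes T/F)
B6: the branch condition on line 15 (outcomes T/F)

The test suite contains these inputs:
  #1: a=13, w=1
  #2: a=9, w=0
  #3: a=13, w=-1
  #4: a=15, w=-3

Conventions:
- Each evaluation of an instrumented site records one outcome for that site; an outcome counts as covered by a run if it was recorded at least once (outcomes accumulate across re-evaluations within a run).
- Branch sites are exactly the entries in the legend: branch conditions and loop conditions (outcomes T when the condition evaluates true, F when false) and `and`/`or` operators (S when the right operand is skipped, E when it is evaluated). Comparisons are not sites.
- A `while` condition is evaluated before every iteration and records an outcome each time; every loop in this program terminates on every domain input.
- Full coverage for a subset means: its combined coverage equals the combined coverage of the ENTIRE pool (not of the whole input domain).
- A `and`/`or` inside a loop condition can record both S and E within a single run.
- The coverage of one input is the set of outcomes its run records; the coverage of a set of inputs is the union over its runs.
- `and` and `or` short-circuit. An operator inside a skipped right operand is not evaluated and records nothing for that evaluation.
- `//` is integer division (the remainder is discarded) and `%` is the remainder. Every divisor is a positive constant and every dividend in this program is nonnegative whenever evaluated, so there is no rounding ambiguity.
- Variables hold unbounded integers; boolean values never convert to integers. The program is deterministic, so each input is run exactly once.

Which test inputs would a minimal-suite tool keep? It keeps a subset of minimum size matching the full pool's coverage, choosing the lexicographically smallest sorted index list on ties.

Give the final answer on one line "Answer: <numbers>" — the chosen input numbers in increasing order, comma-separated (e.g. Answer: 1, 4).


test 1 (a=13, w=1) hits B1=T, B1=F, B2=S, B2=E, B3=T, B4=F, B5=T, B5=F, B6=T
test 2 (a=9, w=0) hits B1=F, B2=E, B4=F, B5=T, B5=F, B6=F
test 3 (a=13, w=-1) hits B1=F, B2=E, B4=F, B5=T, B5=F, B6=T
test 4 (a=15, w=-3) hits B1=F, B2=S, B4=F, B5=T, B5=F, B6=T
union over all inputs: B1=T, B1=F, B2=S, B2=E, B3=T, B4=F, B5=T, B5=F, B6=T, B6=F (10 outcomes)
checked all size-1 subsets: none covers 10 outcomes (max 9/10)
the canonical winner is {1, 2}: size 2, full 10-outcome coverage, earliest index list among size-2 covers
Answer: 1, 2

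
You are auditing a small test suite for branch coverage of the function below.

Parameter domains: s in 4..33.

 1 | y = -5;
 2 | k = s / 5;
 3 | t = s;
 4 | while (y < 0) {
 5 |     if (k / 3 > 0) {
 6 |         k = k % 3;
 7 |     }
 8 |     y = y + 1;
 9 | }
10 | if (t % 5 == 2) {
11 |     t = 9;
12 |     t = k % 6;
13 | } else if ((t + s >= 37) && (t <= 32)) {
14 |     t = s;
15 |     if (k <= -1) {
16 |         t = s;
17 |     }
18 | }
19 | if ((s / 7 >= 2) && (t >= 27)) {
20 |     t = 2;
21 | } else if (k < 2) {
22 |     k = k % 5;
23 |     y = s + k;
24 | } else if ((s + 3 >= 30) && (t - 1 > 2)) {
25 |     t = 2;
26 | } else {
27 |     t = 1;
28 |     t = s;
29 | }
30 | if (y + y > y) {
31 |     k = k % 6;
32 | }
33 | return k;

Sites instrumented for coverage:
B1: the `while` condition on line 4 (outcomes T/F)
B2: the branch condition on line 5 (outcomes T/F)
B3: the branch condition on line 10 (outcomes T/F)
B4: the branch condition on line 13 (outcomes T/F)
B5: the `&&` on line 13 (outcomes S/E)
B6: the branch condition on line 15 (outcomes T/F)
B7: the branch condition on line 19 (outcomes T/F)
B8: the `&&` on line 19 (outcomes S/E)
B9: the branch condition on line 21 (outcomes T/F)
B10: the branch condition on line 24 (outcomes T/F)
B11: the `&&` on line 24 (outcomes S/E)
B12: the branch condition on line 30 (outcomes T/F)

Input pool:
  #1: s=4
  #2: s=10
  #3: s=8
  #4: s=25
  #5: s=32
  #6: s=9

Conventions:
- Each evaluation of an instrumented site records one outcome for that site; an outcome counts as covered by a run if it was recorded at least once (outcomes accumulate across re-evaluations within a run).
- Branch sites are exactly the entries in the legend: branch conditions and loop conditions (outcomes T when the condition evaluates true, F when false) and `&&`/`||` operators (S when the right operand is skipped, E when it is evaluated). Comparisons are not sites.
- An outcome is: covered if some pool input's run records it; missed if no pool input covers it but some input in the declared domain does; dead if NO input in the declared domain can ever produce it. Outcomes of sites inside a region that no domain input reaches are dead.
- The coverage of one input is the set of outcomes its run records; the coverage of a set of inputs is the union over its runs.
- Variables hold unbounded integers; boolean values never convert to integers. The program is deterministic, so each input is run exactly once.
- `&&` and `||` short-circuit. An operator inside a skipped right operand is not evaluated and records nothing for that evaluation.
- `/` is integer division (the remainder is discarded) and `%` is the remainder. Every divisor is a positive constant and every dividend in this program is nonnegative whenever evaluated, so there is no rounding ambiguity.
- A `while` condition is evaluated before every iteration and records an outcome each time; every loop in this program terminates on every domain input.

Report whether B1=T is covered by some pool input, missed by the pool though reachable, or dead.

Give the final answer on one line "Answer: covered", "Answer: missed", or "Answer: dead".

B1=T is recorded by pool input(s) 1, 2, 3, 4, 5, 6 -> covered

Answer: covered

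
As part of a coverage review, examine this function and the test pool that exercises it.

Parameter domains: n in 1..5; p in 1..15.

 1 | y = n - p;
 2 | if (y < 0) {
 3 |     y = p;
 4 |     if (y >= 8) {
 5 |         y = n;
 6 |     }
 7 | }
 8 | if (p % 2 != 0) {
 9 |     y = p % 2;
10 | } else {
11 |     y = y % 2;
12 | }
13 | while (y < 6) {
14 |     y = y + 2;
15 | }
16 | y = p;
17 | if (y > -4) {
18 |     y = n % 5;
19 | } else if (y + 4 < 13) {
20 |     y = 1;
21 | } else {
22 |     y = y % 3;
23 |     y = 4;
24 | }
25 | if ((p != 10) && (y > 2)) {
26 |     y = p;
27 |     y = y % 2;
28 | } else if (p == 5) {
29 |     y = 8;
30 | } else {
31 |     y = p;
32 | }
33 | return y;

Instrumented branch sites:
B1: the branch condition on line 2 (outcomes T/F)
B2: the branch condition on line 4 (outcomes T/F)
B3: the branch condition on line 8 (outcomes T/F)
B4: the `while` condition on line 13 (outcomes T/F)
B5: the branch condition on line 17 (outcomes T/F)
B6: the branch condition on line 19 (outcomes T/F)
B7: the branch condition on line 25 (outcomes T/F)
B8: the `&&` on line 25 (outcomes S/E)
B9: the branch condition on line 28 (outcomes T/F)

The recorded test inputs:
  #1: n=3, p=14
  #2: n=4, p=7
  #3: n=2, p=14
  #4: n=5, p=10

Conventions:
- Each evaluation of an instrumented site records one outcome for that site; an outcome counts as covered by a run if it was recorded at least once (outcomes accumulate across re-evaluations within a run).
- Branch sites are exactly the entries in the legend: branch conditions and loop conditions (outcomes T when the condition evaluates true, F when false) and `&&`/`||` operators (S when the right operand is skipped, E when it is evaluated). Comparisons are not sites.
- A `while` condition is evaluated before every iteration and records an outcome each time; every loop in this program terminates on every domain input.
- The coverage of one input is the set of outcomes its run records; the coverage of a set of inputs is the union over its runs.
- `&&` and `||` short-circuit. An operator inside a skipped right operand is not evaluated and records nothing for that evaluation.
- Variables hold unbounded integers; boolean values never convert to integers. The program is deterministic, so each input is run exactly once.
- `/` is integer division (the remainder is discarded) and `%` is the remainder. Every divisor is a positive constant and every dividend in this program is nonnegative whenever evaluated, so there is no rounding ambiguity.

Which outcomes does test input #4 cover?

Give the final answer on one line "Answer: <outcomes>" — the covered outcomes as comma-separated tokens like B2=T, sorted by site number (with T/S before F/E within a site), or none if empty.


Event log for input #4 (n=5, p=10):
  B1->T, B2->T, B3->F, B4->T, B4->T, B4->T, B4->F, B5->T, B8->S, B7->F
  B9->F
distinct outcomes covered: B1=T, B2=T, B3=F, B4=T, B4=F, B5=T, B7=F, B8=S, B9=F
Answer: B1=T, B2=T, B3=F, B4=T, B4=F, B5=T, B7=F, B8=S, B9=F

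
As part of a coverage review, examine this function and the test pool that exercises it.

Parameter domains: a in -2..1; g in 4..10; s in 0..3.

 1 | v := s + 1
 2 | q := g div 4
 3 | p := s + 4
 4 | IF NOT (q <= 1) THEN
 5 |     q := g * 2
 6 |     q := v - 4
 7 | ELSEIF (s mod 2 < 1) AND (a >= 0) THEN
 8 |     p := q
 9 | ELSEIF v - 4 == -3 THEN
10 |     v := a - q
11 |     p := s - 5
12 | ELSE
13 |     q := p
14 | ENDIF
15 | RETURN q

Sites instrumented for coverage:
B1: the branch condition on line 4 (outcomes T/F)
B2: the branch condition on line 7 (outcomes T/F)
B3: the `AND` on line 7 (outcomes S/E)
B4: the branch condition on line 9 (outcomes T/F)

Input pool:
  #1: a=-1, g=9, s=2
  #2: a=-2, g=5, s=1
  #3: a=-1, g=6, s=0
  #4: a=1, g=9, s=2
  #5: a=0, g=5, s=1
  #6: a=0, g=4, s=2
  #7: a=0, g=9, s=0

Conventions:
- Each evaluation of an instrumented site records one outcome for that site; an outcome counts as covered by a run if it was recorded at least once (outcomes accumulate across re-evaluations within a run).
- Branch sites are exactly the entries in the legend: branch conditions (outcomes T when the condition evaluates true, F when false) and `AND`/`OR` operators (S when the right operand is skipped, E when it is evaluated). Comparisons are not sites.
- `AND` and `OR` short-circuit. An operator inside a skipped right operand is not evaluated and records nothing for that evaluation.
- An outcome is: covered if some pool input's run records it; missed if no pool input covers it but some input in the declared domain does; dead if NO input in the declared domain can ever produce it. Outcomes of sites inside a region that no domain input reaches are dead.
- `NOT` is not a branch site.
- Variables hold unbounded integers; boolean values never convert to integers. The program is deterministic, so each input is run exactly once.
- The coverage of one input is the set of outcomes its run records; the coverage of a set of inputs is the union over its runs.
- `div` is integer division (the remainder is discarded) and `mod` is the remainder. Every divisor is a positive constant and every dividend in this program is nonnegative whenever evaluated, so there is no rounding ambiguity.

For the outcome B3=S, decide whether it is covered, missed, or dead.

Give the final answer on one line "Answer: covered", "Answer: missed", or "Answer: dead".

B3=S is recorded by pool input(s) 2, 5 -> covered

Answer: covered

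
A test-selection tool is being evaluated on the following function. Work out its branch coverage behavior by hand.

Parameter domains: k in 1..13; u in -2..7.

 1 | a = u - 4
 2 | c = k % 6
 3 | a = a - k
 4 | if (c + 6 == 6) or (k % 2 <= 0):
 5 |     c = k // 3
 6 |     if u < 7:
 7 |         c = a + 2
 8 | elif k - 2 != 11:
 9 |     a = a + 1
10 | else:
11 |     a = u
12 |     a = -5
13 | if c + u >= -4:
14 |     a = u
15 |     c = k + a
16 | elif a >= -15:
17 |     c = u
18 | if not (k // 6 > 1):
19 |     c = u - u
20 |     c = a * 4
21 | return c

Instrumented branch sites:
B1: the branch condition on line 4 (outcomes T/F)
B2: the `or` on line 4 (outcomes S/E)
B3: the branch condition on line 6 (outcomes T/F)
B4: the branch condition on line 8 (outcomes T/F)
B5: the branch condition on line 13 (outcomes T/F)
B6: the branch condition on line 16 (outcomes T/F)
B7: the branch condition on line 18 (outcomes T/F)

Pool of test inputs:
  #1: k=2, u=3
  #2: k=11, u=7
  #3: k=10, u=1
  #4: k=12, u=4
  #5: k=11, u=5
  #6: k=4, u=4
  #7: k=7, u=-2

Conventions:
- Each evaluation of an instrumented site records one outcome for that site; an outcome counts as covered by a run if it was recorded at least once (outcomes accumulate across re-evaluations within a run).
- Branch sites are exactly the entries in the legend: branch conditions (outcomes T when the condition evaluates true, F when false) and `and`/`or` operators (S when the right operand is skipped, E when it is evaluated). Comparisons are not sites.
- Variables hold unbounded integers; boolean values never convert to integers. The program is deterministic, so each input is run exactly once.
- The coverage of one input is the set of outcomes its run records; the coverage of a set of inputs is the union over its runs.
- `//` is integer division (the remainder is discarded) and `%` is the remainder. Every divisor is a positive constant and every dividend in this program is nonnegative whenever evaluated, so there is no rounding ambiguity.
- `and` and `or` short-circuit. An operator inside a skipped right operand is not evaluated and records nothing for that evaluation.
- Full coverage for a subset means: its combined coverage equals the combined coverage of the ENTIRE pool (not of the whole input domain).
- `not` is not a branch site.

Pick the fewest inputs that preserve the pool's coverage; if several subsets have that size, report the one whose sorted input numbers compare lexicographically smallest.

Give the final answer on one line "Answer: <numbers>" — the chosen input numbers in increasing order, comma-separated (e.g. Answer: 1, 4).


#1 (k=2, u=3) -> covered: B1=T, B2=E, B3=T, B5=T, B7=T
#2 (k=11, u=7) -> covered: B1=F, B2=E, B4=T, B5=T, B7=T
#3 (k=10, u=1) -> covered: B1=T, B2=E, B3=T, B5=F, B6=T, B7=T
#4 (k=12, u=4) -> covered: B1=T, B2=S, B3=T, B5=F, B6=T, B7=F
#5 (k=11, u=5) -> covered: B1=F, B2=E, B4=T, B5=T, B7=T
#6 (k=4, u=4) -> covered: B1=T, B2=E, B3=T, B5=T, B7=T
#7 (k=7, u=-2) -> covered: B1=F, B2=E, B4=T, B5=T, B7=T
the full pool covers 11 outcomes: B1=T, B1=F, B2=S, B2=E, B3=T, B4=T, B5=T, B5=F, B6=T, B7=T, B7=F
no size-1 subset reaches all 11 outcomes (best union: 6/11)
inputs {2, 4} (size 2) cover everything; no size-2 subset with a lexicographically smaller index list covers all 11
Answer: 2, 4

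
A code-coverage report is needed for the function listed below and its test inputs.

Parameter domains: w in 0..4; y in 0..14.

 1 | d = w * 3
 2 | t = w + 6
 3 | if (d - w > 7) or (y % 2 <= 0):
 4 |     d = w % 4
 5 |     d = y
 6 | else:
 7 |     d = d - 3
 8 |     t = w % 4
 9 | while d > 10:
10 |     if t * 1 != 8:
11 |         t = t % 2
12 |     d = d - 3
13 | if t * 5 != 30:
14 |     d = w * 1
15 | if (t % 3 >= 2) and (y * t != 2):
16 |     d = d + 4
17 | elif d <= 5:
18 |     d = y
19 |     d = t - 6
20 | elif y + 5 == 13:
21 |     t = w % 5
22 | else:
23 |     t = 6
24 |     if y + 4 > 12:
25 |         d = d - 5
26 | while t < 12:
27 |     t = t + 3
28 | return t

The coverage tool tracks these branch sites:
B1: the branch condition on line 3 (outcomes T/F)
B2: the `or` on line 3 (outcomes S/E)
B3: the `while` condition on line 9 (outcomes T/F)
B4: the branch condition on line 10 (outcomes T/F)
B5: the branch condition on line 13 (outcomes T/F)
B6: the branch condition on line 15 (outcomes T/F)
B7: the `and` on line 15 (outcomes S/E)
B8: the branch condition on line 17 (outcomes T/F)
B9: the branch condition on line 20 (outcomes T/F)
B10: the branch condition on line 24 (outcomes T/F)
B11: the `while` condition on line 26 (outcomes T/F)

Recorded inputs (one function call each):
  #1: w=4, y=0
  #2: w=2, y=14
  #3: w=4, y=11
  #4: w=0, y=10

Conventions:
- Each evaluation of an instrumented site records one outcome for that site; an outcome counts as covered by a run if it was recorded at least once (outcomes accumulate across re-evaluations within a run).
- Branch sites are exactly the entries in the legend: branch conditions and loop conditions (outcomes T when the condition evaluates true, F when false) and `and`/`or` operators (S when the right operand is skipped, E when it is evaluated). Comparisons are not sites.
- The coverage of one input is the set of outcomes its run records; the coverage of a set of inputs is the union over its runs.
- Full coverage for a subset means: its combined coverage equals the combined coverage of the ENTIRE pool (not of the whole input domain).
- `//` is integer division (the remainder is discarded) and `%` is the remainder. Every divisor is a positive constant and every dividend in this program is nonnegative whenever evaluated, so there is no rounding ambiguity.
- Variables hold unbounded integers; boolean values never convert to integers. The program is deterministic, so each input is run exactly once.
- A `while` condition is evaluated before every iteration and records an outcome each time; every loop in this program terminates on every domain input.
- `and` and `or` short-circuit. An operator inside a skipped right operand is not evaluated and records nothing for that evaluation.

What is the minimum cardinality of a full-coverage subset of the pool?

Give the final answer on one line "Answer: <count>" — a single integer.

#1 (w=4, y=0) -> B2->S, B1->T, B3->F, B5->T, B7->S, B6->F, B8->T, B11->T, B11->F; covered: B1=T, B2=S, B3=F, B5=T, B6=F, B7=S, B8=T, B11=T, B11=F
#2 (w=2, y=14) -> B2->E, B1->T, B3->T, B4->F, B3->T, B4->F, B3->F, B5->T, B7->E, B6->T, B11->T, B11->T, B11->F; covered: B1=T, B2=E, B3=T, B3=F, B4=F, B5=T, B6=T, B7=E, B11=T, B11=F
#3 (w=4, y=11) -> B2->S, B1->T, B3->T, B4->T, B3->F, B5->T, B7->S, B6->F, B8->T, B11->T, B11->T, B11->T, B11->T, B11->F; covered: B1=T, B2=S, B3=T, B3=F, B4=T, B5=T, B6=F, B7=S, B8=T, B11=T, B11=F
#4 (w=0, y=10) -> B2->E, B1->T, B3->F, B5->F, B7->S, B6->F, B8->F, B9->F, B10->T, B11->T, B11->T, B11->F; covered: B1=T, B2=E, B3=F, B5=F, B6=F, B7=S, B8=F, B9=F, B10=T, B11=T, B11=F
the full pool covers 19 outcomes: B1=T, B2=S, B2=E, B3=T, B3=F, B4=T, B4=F, B5=T, B5=F, B6=T, B6=F, B7=S, B7=E, B8=T, B8=F, B9=F, B10=T, B11=T, B11=F
no size-1 subset reaches all 19 outcomes (best union: 11/19)
no size-2 subset reaches all 19 outcomes (best union: 16/19)
inputs {2, 3, 4} (size 3) cover everything; no size-3 subset with a lexicographically smaller index list covers all 19

Answer: 3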